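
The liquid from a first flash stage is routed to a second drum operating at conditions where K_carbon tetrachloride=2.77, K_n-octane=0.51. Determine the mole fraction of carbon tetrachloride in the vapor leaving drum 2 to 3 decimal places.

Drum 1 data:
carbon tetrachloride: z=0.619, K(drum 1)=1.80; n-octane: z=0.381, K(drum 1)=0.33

y_carbon tetrachloride (drum 2) = 0.601

Drum 1:
Let ψ₁ = V/F and solve Σ zᵢ(Kᵢ−1)/(1+ψ₁(Kᵢ−1)) = 0.
Feasibility: ΣzᵢKᵢ = 1.240, Σzᵢ/Kᵢ = 1.498 — both > 1, two phases present.
Iterate (Newton) starting at ψ₁ = 0.5:
  ψ₁ = 0.500: g = -0.0302, g' = -0.589 → ψ₁ = 0.449
  ψ₁ = 0.449: g = -0.0007, g' = -0.564 → ψ₁ = 0.448
Converged at ψ₁ = 0.448.
Drum-1 compositions:
  carbon tetrachloride: x = 0.456, y = 0.820
  n-octane: x = 0.544, y = 0.180
Drum-2 feed = drum-1 liquid: z₂ = (0.4558, 0.5442).
Drum 2:
Material balance + equilibrium reduce to Σ zᵢ(Kᵢ−1)/(1+ψ₂(Kᵢ−1)) = 0.
Feasibility: ΣzᵢKᵢ = 1.540, Σzᵢ/Kᵢ = 1.232 — both > 1, two phases present.
Iterate (Newton) starting at ψ₂ = 0.5:
  ψ₂ = 0.500: g = 0.0748, g' = -0.631 → ψ₂ = 0.618
  ψ₂ = 0.618: g = 0.0025, g' = -0.594 → ψ₂ = 0.623
Converged at ψ₂ = 0.623.
  carbon tetrachloride: x = 0.217, y = 0.601
  n-octane: x = 0.783, y = 0.399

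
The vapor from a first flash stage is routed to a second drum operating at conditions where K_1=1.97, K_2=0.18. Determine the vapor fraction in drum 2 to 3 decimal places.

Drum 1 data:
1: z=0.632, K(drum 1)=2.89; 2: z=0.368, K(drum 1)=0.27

V/F (drum 2) = 0.781

Drum 1:
Material balance + equilibrium reduce to Σ zᵢ(Kᵢ−1)/(1+ψ₁(Kᵢ−1)) = 0.
g(0) = ΣzᵢKᵢ − 1 = 0.926 and g(1) = 1 − Σzᵢ/Kᵢ = -0.582, so a root lies in (0, 1).
Newton iteration, ψ₁⁰ = 0.5:
  ψ₁ = 0.500: g = 0.1911, g' = -1.083 → ψ₁ = 0.676
  ψ₁ = 0.676: g = -0.0064, g' = -1.200 → ψ₁ = 0.671
Converged at ψ₁ = 0.671.
Drum-1 compositions:
  1: x = 0.279, y = 0.805
  2: x = 0.721, y = 0.195
Drum-2 feed = drum-1 vapor: z₂ = (0.8052, 0.1948).
Drum 2:
Rachford–Rice: g(ψ₂) = Σ zᵢ(Kᵢ−1)/(1+ψ₂(Kᵢ−1)) = 0.
g(0) = ΣzᵢKᵢ − 1 = 0.621 and g(1) = 1 − Σzᵢ/Kᵢ = -0.491, so a root lies in (0, 1).
Binary case is linear: z₁(K₁−1)(1+ψ₂(K₂−1)) + z₂(K₂−1)(1+ψ₂(K₁−1)) = 0
⇒ ψ₂ = [z₁(K₁−1)+z₂(K₂−1)] / [−(K₁−1)(K₂−1)] = 0.6214/0.7954 = 0.781
  1: x = 0.458, y = 0.902
  2: x = 0.542, y = 0.098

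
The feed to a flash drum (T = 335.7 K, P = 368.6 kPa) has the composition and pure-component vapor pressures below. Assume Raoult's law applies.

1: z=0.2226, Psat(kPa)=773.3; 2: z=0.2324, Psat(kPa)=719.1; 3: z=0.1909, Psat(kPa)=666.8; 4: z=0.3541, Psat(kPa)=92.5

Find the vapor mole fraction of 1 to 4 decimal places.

y_1 = 0.3033

Raoult's law: Kᵢ = Pᵢˢᵃᵗ/P = Pᵢˢᵃᵗ/368.6.
  K_1 = 773.3/368.6 = 2.097938, K_2 = 719.1/368.6 = 1.950895, K_3 = 666.8/368.6 = 1.809007, K_4 = 92.5/368.6 = 0.250950
Material balance + equilibrium reduce to Σ zᵢ(Kᵢ−1)/(1+V/F(Kᵢ−1)) = 0.
Feasibility: ΣzᵢKᵢ = 1.3546, Σzᵢ/Kᵢ = 1.7418 — both > 1, two phases present.
Iterate (Newton) starting at V/F = 0.5:
  V/F = 0.5000: g = -0.00654, g' = -0.7795 → V/F = 0.4916
Converged at V/F = 0.4916.
Compositions from xᵢ = zᵢ/(1+V/F(Kᵢ−1)), yᵢ = Kᵢxᵢ:
  1: x = 0.1446, y = 0.3033
  2: x = 0.1584, y = 0.3090
  3: x = 0.1366, y = 0.2471
  4: x = 0.5605, y = 0.1407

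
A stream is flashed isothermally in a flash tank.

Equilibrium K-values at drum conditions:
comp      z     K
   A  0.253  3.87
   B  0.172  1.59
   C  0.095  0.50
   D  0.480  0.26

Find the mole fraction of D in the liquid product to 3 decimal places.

Material balance + equilibrium reduce to Σ zᵢ(Kᵢ−1)/(1+V/F(Kᵢ−1)) = 0.
Feasibility: ΣzᵢKᵢ = 1.425, Σzᵢ/Kᵢ = 2.210 — both > 1, two phases present.
Iterate (Newton) starting at V/F = 0.5:
  V/F = 0.500: g = -0.2506, g' = -1.092 → V/F = 0.270
  V/F = 0.270: g = -0.0027, g' = -1.148 → V/F = 0.268
Converged at V/F = 0.268.
Compositions from xᵢ = zᵢ/(1+V/F(Kᵢ−1)), yᵢ = Kᵢxᵢ:
  A: x = 0.143, y = 0.553
  B: x = 0.149, y = 0.236
  C: x = 0.110, y = 0.055
  D: x = 0.599, y = 0.156

x_D = 0.599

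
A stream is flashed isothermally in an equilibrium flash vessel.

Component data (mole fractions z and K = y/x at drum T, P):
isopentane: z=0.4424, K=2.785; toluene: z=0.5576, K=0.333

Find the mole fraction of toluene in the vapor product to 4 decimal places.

y_toluene = 0.2424

Rachford–Rice: g(β) = Σ zᵢ(Kᵢ−1)/(1+β(Kᵢ−1)) = 0.
Feasibility: ΣzᵢKᵢ = 1.4178, Σzᵢ/Kᵢ = 1.8333 — both > 1, two phases present.
Binary case is linear: z₁(K₁−1)(1+β(K₂−1)) + z₂(K₂−1)(1+β(K₁−1)) = 0
⇒ β = [z₁(K₁−1)+z₂(K₂−1)] / [−(K₁−1)(K₂−1)] = 0.41776/1.19060 = 0.3509
Compositions from xᵢ = zᵢ/(1+β(Kᵢ−1)), yᵢ = Kᵢxᵢ:
  isopentane: x = 0.2720, y = 0.7576
  toluene: x = 0.7280, y = 0.2424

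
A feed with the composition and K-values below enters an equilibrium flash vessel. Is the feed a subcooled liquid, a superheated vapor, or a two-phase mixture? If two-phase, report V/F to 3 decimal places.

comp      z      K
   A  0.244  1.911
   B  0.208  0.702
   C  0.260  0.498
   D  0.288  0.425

ΣzᵢKᵢ = 0.864; Σzᵢ/Kᵢ = 1.624.
Since ΣzᵢKᵢ < 1 the mixture is below its bubble point — single liquid phase.

subcooled liquid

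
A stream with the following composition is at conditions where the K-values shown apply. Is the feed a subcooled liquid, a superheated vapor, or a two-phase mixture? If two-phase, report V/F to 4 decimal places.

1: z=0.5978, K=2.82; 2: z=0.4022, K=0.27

two-phase, V/F = 0.5979

ΣzᵢKᵢ = 1.7944; Σzᵢ/Kᵢ = 1.7016.
Both exceed 1, so a two-phase solution exists.
Binary case is linear: z₁(K₁−1)(1+ψ(K₂−1)) + z₂(K₂−1)(1+ψ(K₁−1)) = 0
⇒ ψ = [z₁(K₁−1)+z₂(K₂−1)] / [−(K₁−1)(K₂−1)] = 0.79439/1.32860 = 0.5979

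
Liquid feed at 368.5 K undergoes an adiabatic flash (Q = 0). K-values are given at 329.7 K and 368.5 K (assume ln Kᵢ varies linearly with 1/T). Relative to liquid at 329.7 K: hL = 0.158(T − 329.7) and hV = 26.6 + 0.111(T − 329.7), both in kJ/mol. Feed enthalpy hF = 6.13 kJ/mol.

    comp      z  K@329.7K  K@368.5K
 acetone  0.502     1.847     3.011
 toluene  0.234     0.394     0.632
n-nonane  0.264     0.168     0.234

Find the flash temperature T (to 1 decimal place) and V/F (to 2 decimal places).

Adiabatic flash: solve Rachford–Rice at each trial T, then check hF = ψ·hV(T) + (1−ψ)·hL(T).
  T = 329.7 K: K = (1.847, 0.394, 0.168), RR gives ψ = 0.102, H_out = 2.723 kJ/mol
  T = 368.5 K: K = (3.011, 0.632, 0.234), RR gives ψ = 0.572, H_out = 20.315 kJ/mol
  T = 349.1 K: K = (2.390, 0.506, 0.200), RR gives ψ = 0.393, H_out = 13.154 kJ/mol
  T = 339.4 K: K = (2.109, 0.448, 0.184), RR gives ψ = 0.270, H_out = 8.600 kJ/mol
  T = 334.5 K: K = (1.974, 0.420, 0.176), RR gives ψ = 0.193, H_out = 5.853 kJ/mol
  T = 336.9 K: K = (2.040, 0.434, 0.180), RR gives ψ = 0.233, H_out = 7.246 kJ/mol
Linear interpolation between T = 334.5 (H_out = 5.853) and T = 336.9 (H_out = 7.246) on hF = 6.13 gives T ≈ 335.0 K, at which ψ = 0.20.

T = 335.0 K, V/F = 0.20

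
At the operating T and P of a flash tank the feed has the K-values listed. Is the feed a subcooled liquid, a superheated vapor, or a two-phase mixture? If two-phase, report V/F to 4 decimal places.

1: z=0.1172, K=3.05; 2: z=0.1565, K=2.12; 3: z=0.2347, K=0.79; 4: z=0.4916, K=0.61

ΣzᵢKᵢ = 1.1745; Σzᵢ/Kᵢ = 1.2152.
Both exceed 1, so a two-phase solution exists.
Material balance + equilibrium reduce to Σ zᵢ(Kᵢ−1)/(1+ψ(Kᵢ−1)) = 0.
Iterate (Newton) starting at ψ = 0.66:
  ψ = 0.6600: g = -0.11251, g' = -0.3034 → ψ = 0.2892
  ψ = 0.2892: g = 0.01467, g' = -0.4129 → ψ = 0.3247
  ψ = 0.3247: g = 0.00036, g' = -0.3930 → ψ = 0.3256
Converged at ψ = 0.3256.

two-phase, V/F = 0.3256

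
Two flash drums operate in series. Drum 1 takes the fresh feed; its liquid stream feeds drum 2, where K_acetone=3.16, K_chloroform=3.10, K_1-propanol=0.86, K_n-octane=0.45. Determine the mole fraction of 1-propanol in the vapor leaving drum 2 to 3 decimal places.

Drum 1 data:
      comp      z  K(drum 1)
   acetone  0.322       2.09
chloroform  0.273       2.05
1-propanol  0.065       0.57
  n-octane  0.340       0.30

Drum 1:
Material balance + equilibrium reduce to Σ zᵢ(Kᵢ−1)/(1+ψ₁(Kᵢ−1)) = 0.
g(0) = ΣzᵢKᵢ − 1 = 0.372 and g(1) = 1 − Σzᵢ/Kᵢ = -0.535, so a root lies in (0, 1).
Newton iteration, ψ₁⁰ = 0.38:
  ψ₁ = 0.380: g = 0.0954, g' = -0.671 → ψ₁ = 0.522
  ψ₁ = 0.522: g = -0.0023, g' = -0.715 → ψ₁ = 0.519
Converged at ψ₁ = 0.519.
Drum-1 compositions:
  acetone: x = 0.206, y = 0.430
  chloroform: x = 0.177, y = 0.362
  1-propanol: x = 0.084, y = 0.048
  n-octane: x = 0.534, y = 0.160
Drum-2 feed = drum-1 liquid: z₂ = (0.2057, 0.1767, 0.0837, 0.5339).
Drum 2:
Material balance + equilibrium reduce to Σ zᵢ(Kᵢ−1)/(1+ψ₂(Kᵢ−1)) = 0.
Check two-phase: ΣzᵢKᵢ = 1.510 > 1 and Σzᵢ/Kᵢ = 1.406 > 1, so g(0) = 0.510 > 0 and g(1) = -0.406 < 0.
Iterate (Newton) starting at ψ₂ = 0.67:
  ψ₂ = 0.670: g = -0.1422, g' = -0.702 → ψ₂ = 0.467
  ψ₂ = 0.467: g = 0.0006, g' = -0.731 → ψ₂ = 0.468
Converged at ψ₂ = 0.468.
  acetone: x = 0.102, y = 0.323
  chloroform: x = 0.089, y = 0.276
  1-propanol: x = 0.090, y = 0.077
  n-octane: x = 0.719, y = 0.324

y_1-propanol (drum 2) = 0.077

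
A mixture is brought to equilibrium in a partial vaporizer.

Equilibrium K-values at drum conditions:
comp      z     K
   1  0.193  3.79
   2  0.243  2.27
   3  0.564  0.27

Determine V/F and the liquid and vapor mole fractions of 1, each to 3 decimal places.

V/F = 0.291, x_1 = 0.107, y_1 = 0.404

Rachford–Rice: g(V/F) = Σ zᵢ(Kᵢ−1)/(1+V/F(Kᵢ−1)) = 0.
Feasibility: ΣzᵢKᵢ = 1.435, Σzᵢ/Kᵢ = 2.247 — both > 1, two phases present.
Newton–Raphson from V/F = 0.5:
  V/F = 0.500: g = -0.2348, g' = -1.154 → V/F = 0.297
  V/F = 0.297: g = -0.0066, g' = -1.146 → V/F = 0.291
Converged at V/F = 0.291.
Compositions from xᵢ = zᵢ/(1+V/F(Kᵢ−1)), yᵢ = Kᵢxᵢ:
  1: x = 0.107, y = 0.404
  2: x = 0.177, y = 0.403
  3: x = 0.716, y = 0.193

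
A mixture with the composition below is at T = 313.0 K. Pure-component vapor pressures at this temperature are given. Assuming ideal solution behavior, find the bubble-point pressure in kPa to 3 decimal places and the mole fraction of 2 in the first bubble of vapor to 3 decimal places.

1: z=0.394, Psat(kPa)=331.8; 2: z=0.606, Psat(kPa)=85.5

Pbub = 182.542 kPa, y_2 = 0.284

At the bubble point ψ → 0, so ΣzᵢKᵢ = 1 with Kᵢ = Pᵢˢᵃᵗ/P ⇒ P = ΣzᵢPᵢˢᵃᵗ.
P = 0.394·331.8 + 0.606·85.5 = 182.542 kPa
yᵢ = zᵢPᵢˢᵃᵗ/P ⇒ y_2 = 0.606·85.5/182.542 = 0.284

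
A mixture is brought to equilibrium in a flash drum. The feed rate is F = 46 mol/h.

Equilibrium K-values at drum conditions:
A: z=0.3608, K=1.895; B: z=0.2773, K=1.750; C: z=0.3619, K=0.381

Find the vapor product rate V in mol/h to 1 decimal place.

V = 27.4 mol/h

Material balance + equilibrium reduce to Σ zᵢ(Kᵢ−1)/(1+ψ(Kᵢ−1)) = 0.
Check two-phase: ΣzᵢKᵢ = 1.3069 > 1 and Σzᵢ/Kᵢ = 1.2987 > 1, so g(0) = 0.3069 > 0 and g(1) = -0.2987 < 0.
Newton iteration, ψ⁰ = 0.5:
  ψ = 0.5000: g = 0.04991, g' = -0.5113 → ψ = 0.5976
  ψ = 0.5976: g = -0.00155, g' = -0.5463 → ψ = 0.5948
Converged at ψ = 0.5948.
Then V = ψ·F = 0.5948·46 = 27.4 mol/h and L = F − V = 18.6 mol/h.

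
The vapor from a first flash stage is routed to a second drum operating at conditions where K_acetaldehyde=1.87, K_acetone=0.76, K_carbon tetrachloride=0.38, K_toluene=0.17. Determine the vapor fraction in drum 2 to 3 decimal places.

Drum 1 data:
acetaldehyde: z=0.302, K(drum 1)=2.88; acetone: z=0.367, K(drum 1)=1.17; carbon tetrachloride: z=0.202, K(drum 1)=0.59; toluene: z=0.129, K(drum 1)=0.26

V/F (drum 2) = 0.208

Drum 1:
Newton–Raphson from ψ₁ = 0.5:
  ψ₁ = 0.500: g = 0.0945, g' = -0.524 → ψ₁ = 0.680
  ψ₁ = 0.680: g = -0.0020, g' = -0.566 → ψ₁ = 0.677
Converged at ψ₁ = 0.677.
Drum-1 compositions:
  acetaldehyde: x = 0.133, y = 0.383
  acetone: x = 0.329, y = 0.385
  carbon tetrachloride: x = 0.280, y = 0.165
  toluene: x = 0.258, y = 0.067
Drum-2 feed = drum-1 vapor: z₂ = (0.3828, 0.3851, 0.1649, 0.0672).
Drum 2:
Let ψ₂ = V/F and solve Σ zᵢ(Kᵢ−1)/(1+ψ₂(Kᵢ−1)) = 0.
g(0) = ΣzᵢKᵢ − 1 = 0.083 and g(1) = 1 − Σzᵢ/Kᵢ = -0.541, so a root lies in (0, 1).
Newton–Raphson from ψ₂ = 0.5:
  ψ₂ = 0.500: g = -0.1165, g' = -0.438 → ψ₂ = 0.234
  ψ₂ = 0.234: g = -0.0100, g' = -0.383 → ψ₂ = 0.208
Converged at ψ₂ = 0.208.
  acetaldehyde: x = 0.324, y = 0.606
  acetone: x = 0.405, y = 0.308
  carbon tetrachloride: x = 0.189, y = 0.072
  toluene: x = 0.081, y = 0.014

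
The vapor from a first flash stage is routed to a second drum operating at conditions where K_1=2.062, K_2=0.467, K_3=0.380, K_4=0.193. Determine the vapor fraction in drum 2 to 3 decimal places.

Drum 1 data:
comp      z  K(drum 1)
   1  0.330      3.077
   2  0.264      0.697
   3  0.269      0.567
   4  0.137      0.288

Drum 1:
Rachford–Rice: g(ψ₁) = Σ zᵢ(Kᵢ−1)/(1+ψ₁(Kᵢ−1)) = 0.
Feasibility: ΣzᵢKᵢ = 1.391, Σzᵢ/Kᵢ = 1.436 — both > 1, two phases present.
Newton–Raphson from ψ₁ = 0.5:
  ψ₁ = 0.500: g = -0.0582, g' = -0.626 → ψ₁ = 0.407
  ψ₁ = 0.407: g = 0.0014, g' = -0.662 → ψ₁ = 0.409
Converged at ψ₁ = 0.409.
Drum-1 compositions:
  1: x = 0.178, y = 0.549
  2: x = 0.301, y = 0.210
  3: x = 0.327, y = 0.185
  4: x = 0.193, y = 0.056
Drum-2 feed = drum-1 vapor: z₂ = (0.5489, 0.2101, 0.1854, 0.0557).
Drum 2:
Rachford–Rice: g(ψ₂) = Σ zᵢ(Kᵢ−1)/(1+ψ₂(Kᵢ−1)) = 0.
Check two-phase: ΣzᵢKᵢ = 1.311 > 1 and Σzᵢ/Kᵢ = 1.492 > 1, so g(0) = 0.311 > 0 and g(1) = -0.492 < 0.
Newton–Raphson from ψ₂ = 0.31:
  ψ₂ = 0.310: g = 0.1022, g' = -0.610 → ψ₂ = 0.478
Converged at ψ₂ = 0.478.
  1: x = 0.364, y = 0.751
  2: x = 0.282, y = 0.132
  3: x = 0.263, y = 0.100
  4: x = 0.091, y = 0.017

V/F (drum 2) = 0.478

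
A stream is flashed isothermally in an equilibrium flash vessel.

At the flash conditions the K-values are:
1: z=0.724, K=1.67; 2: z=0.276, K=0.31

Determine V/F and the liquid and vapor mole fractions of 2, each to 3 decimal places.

Material balance + equilibrium reduce to Σ zᵢ(Kᵢ−1)/(1+V/F(Kᵢ−1)) = 0.
Feasibility: ΣzᵢKᵢ = 1.295, Σzᵢ/Kᵢ = 1.324 — both > 1, two phases present.
Newton–Raphson from V/F = 0.5:
  V/F = 0.500: g = 0.0726, g' = -0.489 → V/F = 0.649
  V/F = 0.649: g = -0.0066, g' = -0.588 → V/F = 0.637
Converged at V/F = 0.637.
Compositions from xᵢ = zᵢ/(1+V/F(Kᵢ−1)), yᵢ = Kᵢxᵢ:
  1: x = 0.507, y = 0.847
  2: x = 0.493, y = 0.153

V/F = 0.637, x_2 = 0.493, y_2 = 0.153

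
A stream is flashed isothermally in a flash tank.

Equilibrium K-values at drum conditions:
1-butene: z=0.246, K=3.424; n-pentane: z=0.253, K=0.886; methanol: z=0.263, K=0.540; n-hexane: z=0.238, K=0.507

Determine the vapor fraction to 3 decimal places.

ψ = 0.361

Rachford–Rice: g(ψ) = Σ zᵢ(Kᵢ−1)/(1+ψ(Kᵢ−1)) = 0.
Check two-phase: ΣzᵢKᵢ = 1.329 > 1 and Σzᵢ/Kᵢ = 1.314 > 1, so g(0) = 0.329 > 0 and g(1) = -0.314 < 0.
Newton iteration, ψ⁰ = 0.5:
  ψ = 0.500: g = -0.0738, g' = -0.495 → ψ = 0.351
  ψ = 0.351: g = 0.0061, g' = -0.589 → ψ = 0.361
Converged at ψ = 0.361.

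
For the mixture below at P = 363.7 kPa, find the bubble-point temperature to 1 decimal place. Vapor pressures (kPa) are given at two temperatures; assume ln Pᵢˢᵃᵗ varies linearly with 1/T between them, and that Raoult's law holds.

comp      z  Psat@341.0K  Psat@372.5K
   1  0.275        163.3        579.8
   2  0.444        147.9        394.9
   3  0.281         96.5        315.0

Bubble-point temperature: ΣzᵢPᵢˢᵃᵗ(T) = P. Interpolate ln Pᵢˢᵃᵗ = aᵢ + bᵢ/T.
  T = 341.0 K: ΣzᵢPᵢˢᵃᵗ = 137.69 kPa
  T = 372.5 K: ΣzᵢPᵢˢᵃᵗ = 423.30 kPa
  T = 356.8 K: ΣzᵢPᵢˢᵃᵗ = 247.40 kPa
  T = 364.6 K: ΣzᵢPᵢˢᵃᵗ = 324.78 kPa
  T = 368.6 K: ΣzᵢPᵢˢᵃᵗ = 371.88 kPa
  T = 366.6 K: ΣzᵢPᵢˢᵃᵗ = 347.65 kPa
Interpolating between 366.6 K and 368.6 K gives T ≈ 367.9 K.

T = 367.9 K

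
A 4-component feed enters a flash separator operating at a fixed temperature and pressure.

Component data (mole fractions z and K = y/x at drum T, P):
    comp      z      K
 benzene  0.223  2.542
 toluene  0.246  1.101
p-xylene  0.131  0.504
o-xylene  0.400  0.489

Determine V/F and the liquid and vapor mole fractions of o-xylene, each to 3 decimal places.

Rachford–Rice: g(V/F) = Σ zᵢ(Kᵢ−1)/(1+V/F(Kᵢ−1)) = 0.
Feasibility: ΣzᵢKᵢ = 1.099, Σzᵢ/Kᵢ = 1.389 — both > 1, two phases present.
Newton–Raphson from V/F = 0.5:
  V/F = 0.500: g = -0.1431, g' = -0.417 → V/F = 0.157
  V/F = 0.157: g = 0.0088, g' = -0.508 → V/F = 0.174
Converged at V/F = 0.174.
Compositions from xᵢ = zᵢ/(1+V/F(Kᵢ−1)), yᵢ = Kᵢxᵢ:
  benzene: x = 0.176, y = 0.447
  toluene: x = 0.242, y = 0.266
  p-xylene: x = 0.143, y = 0.072
  o-xylene: x = 0.439, y = 0.215

V/F = 0.174, x_o-xylene = 0.439, y_o-xylene = 0.215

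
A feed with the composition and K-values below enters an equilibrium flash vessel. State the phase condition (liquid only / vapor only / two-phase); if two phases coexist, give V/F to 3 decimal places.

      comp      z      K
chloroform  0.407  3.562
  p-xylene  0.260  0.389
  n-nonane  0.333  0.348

two-phase, V/F = 0.410

ΣzᵢKᵢ = 1.667; Σzᵢ/Kᵢ = 1.740.
Both exceed 1, so a two-phase solution exists.
Rachford–Rice: g(ψ) = Σ zᵢ(Kᵢ−1)/(1+ψ(Kᵢ−1)) = 0.
Iterate (Newton) starting at ψ = 0.52:
  ψ = 0.520: g = -0.1142, g' = -1.024 → ψ = 0.408
  ψ = 0.408: g = 0.0020, g' = -1.073 → ψ = 0.410
Converged at ψ = 0.410.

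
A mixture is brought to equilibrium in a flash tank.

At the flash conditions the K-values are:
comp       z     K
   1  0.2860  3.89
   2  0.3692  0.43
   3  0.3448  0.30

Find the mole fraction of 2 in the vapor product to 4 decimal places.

Iterate (Newton) starting at ψ = 0.5:
  ψ = 0.5000: g = -0.32760, g' = -1.0341 → ψ = 0.1832
  ψ = 0.1832: g = 0.02856, g' = -1.3930 → ψ = 0.2037
  ψ = 0.2037: g = 0.00066, g' = -1.3297 → ψ = 0.2042
Converged at ψ = 0.2042.
Compositions from xᵢ = zᵢ/(1+ψ(Kᵢ−1)), yᵢ = Kᵢxᵢ:
  1: x = 0.1799, y = 0.6996
  2: x = 0.4178, y = 0.1797
  3: x = 0.4023, y = 0.1207

y_2 = 0.1797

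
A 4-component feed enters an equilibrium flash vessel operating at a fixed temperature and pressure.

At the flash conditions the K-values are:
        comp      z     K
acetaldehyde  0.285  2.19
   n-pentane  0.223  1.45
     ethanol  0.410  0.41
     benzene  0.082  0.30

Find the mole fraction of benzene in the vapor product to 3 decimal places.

Rachford–Rice: g(β) = Σ zᵢ(Kᵢ−1)/(1+β(Kᵢ−1)) = 0.
g(0) = ΣzᵢKᵢ − 1 = 0.140 and g(1) = 1 − Σzᵢ/Kᵢ = -0.557, so a root lies in (0, 1).
Newton–Raphson from β = 0.5:
  β = 0.500: g = -0.1369, g' = -0.571 → β = 0.260
  β = 0.260: g = -0.0072, g' = -0.531 → β = 0.247
Converged at β = 0.247.
Compositions from xᵢ = zᵢ/(1+β(Kᵢ−1)), yᵢ = Kᵢxᵢ:
  acetaldehyde: x = 0.220, y = 0.482
  n-pentane: x = 0.201, y = 0.291
  ethanol: x = 0.480, y = 0.197
  benzene: x = 0.099, y = 0.030

y_benzene = 0.030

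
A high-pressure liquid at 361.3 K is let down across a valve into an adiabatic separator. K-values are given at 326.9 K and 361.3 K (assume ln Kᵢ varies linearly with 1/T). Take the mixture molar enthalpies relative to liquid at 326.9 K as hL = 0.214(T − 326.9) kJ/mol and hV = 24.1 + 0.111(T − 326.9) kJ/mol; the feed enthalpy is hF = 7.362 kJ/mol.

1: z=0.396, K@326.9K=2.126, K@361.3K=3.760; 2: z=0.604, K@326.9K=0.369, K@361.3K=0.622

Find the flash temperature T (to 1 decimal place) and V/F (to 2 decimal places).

Adiabatic flash: solve Rachford–Rice at each trial T, then check hF = ψ·hV(T) + (1−ψ)·hL(T).
  T = 326.9 K: K = (2.126, 0.369), RR gives ψ = 0.091, H_out = 2.197 kJ/mol
  T = 361.3 K: K = (3.760, 0.622), RR gives ψ = 0.829, H_out = 24.399 kJ/mol
  T = 344.1 K: K = (2.868, 0.485), RR gives ψ = 0.446, H_out = 13.642 kJ/mol
  T = 335.5 K: K = (2.479, 0.425), RR gives ψ = 0.280, H_out = 8.337 kJ/mol
  T = 331.2 K: K = (2.298, 0.396), RR gives ψ = 0.191, H_out = 5.427 kJ/mol
  T = 333.4 K: K = (2.389, 0.411), RR gives ψ = 0.237, H_out = 6.948 kJ/mol
Linear interpolation between T = 333.4 (H_out = 6.948) and T = 335.5 (H_out = 8.337) on hF = 7.362 gives T ≈ 334.0 K, at which ψ = 0.25.

T = 334.0 K, V/F = 0.25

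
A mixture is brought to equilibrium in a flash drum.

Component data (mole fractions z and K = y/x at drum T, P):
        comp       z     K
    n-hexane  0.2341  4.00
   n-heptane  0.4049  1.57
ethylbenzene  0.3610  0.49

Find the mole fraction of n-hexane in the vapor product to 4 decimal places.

Material balance + equilibrium reduce to Σ zᵢ(Kᵢ−1)/(1+ψ(Kᵢ−1)) = 0.
Check two-phase: ΣzᵢKᵢ = 1.7490 > 1 and Σzᵢ/Kᵢ = 1.0532 > 1, so g(0) = 0.7490 > 0 and g(1) = -0.0532 < 0.
Iterate (Newton) starting at ψ = 0.5:
  ψ = 0.5000: g = 0.21340, g' = -0.5859 → ψ = 0.8642
  ψ = 0.8642: g = 0.02091, g' = -0.5225 → ψ = 0.9042
  ψ = 0.9042: g = -0.00021, g' = -0.5335 → ψ = 0.9038
Converged at ψ = 0.9038.
Compositions from xᵢ = zᵢ/(1+ψ(Kᵢ−1)), yᵢ = Kᵢxᵢ:
  n-hexane: x = 0.0631, y = 0.2523
  n-heptane: x = 0.2672, y = 0.4195
  ethylbenzene: x = 0.6697, y = 0.3282

y_n-hexane = 0.2523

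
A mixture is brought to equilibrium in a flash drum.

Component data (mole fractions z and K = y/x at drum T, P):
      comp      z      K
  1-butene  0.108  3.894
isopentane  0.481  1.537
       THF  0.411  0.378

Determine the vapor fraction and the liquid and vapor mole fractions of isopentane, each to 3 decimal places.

ψ = 0.430, x_isopentane = 0.391, y_isopentane = 0.601

Material balance + equilibrium reduce to Σ zᵢ(Kᵢ−1)/(1+ψ(Kᵢ−1)) = 0.
g(0) = ΣzᵢKᵢ − 1 = 0.315 and g(1) = 1 − Σzᵢ/Kᵢ = -0.428, so a root lies in (0, 1).
Iterate (Newton) starting at ψ = 0.63:
  ψ = 0.630: g = -0.1167, g' = -0.621 → ψ = 0.442
  ψ = 0.442: g = -0.0067, g' = -0.567 → ψ = 0.430
Converged at ψ = 0.430.
Compositions from xᵢ = zᵢ/(1+ψ(Kᵢ−1)), yᵢ = Kᵢxᵢ:
  1-butene: x = 0.048, y = 0.187
  isopentane: x = 0.391, y = 0.601
  THF: x = 0.561, y = 0.212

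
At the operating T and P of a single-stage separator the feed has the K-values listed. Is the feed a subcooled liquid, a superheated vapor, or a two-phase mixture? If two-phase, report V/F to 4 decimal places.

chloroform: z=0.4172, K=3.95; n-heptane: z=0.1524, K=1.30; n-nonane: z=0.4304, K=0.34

two-phase, V/F = 0.6128

ΣzᵢKᵢ = 1.9924; Σzᵢ/Kᵢ = 1.4887.
Both exceed 1, so a two-phase solution exists.
Material balance + equilibrium reduce to Σ zᵢ(Kᵢ−1)/(1+ψ(Kᵢ−1)) = 0.
Iterate (Newton) starting at ψ = 0.5:
  ψ = 0.5000: g = 0.11305, g' = -1.0207 → ψ = 0.6108
  ψ = 0.6108: g = 0.00202, g' = -0.9985 → ψ = 0.6128
Converged at ψ = 0.6128.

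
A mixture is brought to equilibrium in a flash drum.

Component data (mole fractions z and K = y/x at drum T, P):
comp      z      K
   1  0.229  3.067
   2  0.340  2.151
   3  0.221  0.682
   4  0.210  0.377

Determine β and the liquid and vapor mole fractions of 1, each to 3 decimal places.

Material balance + equilibrium reduce to Σ zᵢ(Kᵢ−1)/(1+β(Kᵢ−1)) = 0.
Check two-phase: ΣzᵢKᵢ = 1.664 > 1 and Σzᵢ/Kᵢ = 1.114 > 1, so g(0) = 0.664 > 0 and g(1) = -0.114 < 0.
Iterate (Newton) starting at β = 0.6:
  β = 0.600: g = 0.1470, g' = -0.595 → β = 0.847
  β = 0.847: g = -0.0031, g' = -0.652 → β = 0.842
Converged at β = 0.842.
Compositions from xᵢ = zᵢ/(1+β(Kᵢ−1)), yᵢ = Kᵢxᵢ:
  1: x = 0.084, y = 0.256
  2: x = 0.173, y = 0.371
  3: x = 0.302, y = 0.206
  4: x = 0.442, y = 0.167

β = 0.842, x_1 = 0.084, y_1 = 0.256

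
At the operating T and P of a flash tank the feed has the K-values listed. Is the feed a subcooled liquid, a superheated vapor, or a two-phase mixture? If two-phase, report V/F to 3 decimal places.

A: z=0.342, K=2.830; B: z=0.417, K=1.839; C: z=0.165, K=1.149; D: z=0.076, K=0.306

ΣzᵢKᵢ = 1.948; Σzᵢ/Kᵢ = 0.740.
Since Σzᵢ/Kᵢ < 1 the mixture is above its dew point — single vapor phase.

superheated vapor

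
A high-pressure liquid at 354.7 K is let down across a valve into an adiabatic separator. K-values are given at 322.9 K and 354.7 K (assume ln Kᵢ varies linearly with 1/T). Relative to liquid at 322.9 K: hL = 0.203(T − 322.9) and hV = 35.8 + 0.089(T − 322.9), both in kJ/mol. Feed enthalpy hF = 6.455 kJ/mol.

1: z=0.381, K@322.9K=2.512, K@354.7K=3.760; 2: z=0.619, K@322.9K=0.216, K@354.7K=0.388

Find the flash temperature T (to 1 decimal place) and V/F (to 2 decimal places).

T = 329.2 K, V/F = 0.15

Adiabatic flash: solve Rachford–Rice at each trial T, then check hF = ψ·hV(T) + (1−ψ)·hL(T).
  T = 322.9 K: K = (2.512, 0.216), RR gives ψ = 0.077, H_out = 2.741 kJ/mol
  T = 354.7 K: K = (3.760, 0.388), RR gives ψ = 0.398, H_out = 19.270 kJ/mol
  T = 338.8 K: K = (3.103, 0.294), RR gives ψ = 0.245, H_out = 11.550 kJ/mol
  T = 330.9 K: K = (2.801, 0.253), RR gives ψ = 0.166, H_out = 7.424 kJ/mol
  T = 326.9 K: K = (2.654, 0.234), RR gives ψ = 0.123, H_out = 5.165 kJ/mol
  T = 328.9 K: K = (2.727, 0.243), RR gives ψ = 0.145, H_out = 6.312 kJ/mol
Linear interpolation between T = 328.9 (H_out = 6.312) and T = 330.9 (H_out = 7.424) on hF = 6.455 gives T ≈ 329.2 K, at which ψ = 0.15.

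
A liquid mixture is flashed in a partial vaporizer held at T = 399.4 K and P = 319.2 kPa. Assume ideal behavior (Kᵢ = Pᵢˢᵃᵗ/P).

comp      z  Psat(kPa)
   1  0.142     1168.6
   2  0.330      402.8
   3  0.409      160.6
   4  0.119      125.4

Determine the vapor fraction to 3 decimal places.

Raoult's law: Kᵢ = Pᵢˢᵃᵗ/P = Pᵢˢᵃᵗ/319.2.
  K_1 = 1168.6/319.2 = 3.66103, K_2 = 402.8/319.2 = 1.26190, K_3 = 160.6/319.2 = 0.50313, K_4 = 125.4/319.2 = 0.39286
Newton–Raphson from ψ = 0.52:
  ψ = 0.520: g = -0.1450, g' = -0.472 → ψ = 0.213
  ψ = 0.213: g = 0.0130, g' = -0.615 → ψ = 0.234
Converged at ψ = 0.234.

ψ = 0.234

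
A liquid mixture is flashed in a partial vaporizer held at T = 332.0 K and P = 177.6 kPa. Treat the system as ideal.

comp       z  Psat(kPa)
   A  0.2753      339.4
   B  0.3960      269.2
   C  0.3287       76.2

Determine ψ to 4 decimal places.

Raoult's law: Kᵢ = Pᵢˢᵃᵗ/P = Pᵢˢᵃᵗ/177.6.
  K_A = 339.4/177.6 = 1.911036, K_B = 269.2/177.6 = 1.515766, K_C = 76.2/177.6 = 0.429054
Let ψ = V/F and solve Σ zᵢ(Kᵢ−1)/(1+ψ(Kᵢ−1)) = 0.
g(0) = ΣzᵢKᵢ − 1 = 0.2674 and g(1) = 1 − Σzᵢ/Kᵢ = -0.1714, so a root lies in (0, 1).
Newton iteration, ψ⁰ = 0.42:
  ψ = 0.4200: g = 0.10241, g' = -0.3761 → ψ = 0.6923
  ψ = 0.6923: g = -0.00602, g' = -0.4361 → ψ = 0.6785
  ψ = 0.6785: g = -0.00004, g' = -0.4306 → ψ = 0.6784
Converged at ψ = 0.6784.

ψ = 0.6784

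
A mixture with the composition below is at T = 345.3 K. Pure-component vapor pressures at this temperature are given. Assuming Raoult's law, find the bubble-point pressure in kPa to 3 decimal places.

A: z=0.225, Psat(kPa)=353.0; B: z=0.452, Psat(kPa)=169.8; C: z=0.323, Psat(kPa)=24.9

At the bubble point ψ → 0, so ΣzᵢKᵢ = 1 with Kᵢ = Pᵢˢᵃᵗ/P ⇒ P = ΣzᵢPᵢˢᵃᵗ.
P = 0.225·353.0 + 0.452·169.8 + 0.323·24.9 = 164.217 kPa

Pbub = 164.217 kPa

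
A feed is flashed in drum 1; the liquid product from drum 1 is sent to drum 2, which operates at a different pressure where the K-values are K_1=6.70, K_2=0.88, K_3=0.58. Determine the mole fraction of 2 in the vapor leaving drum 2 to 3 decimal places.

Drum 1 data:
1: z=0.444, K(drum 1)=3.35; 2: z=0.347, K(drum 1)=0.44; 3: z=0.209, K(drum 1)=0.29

y_2 (drum 2) = 0.454

Drum 1:
Newton iteration, ψ₁⁰ = 0.31:
  ψ₁ = 0.310: g = 0.1782, g' = -1.153 → ψ₁ = 0.465
  ψ₁ = 0.465: g = 0.0148, g' = -0.994 → ψ₁ = 0.479
Converged at ψ₁ = 0.479.
Drum-1 compositions:
  1: x = 0.209, y = 0.699
  2: x = 0.474, y = 0.209
  3: x = 0.317, y = 0.092
Drum-2 feed = drum-1 liquid: z₂ = (0.2088, 0.4744, 0.3169).
Drum 2:
Material balance + equilibrium reduce to Σ zᵢ(Kᵢ−1)/(1+ψ₂(Kᵢ−1)) = 0.
Feasibility: ΣzᵢKᵢ = 2.000, Σzᵢ/Kᵢ = 1.117 — both > 1, two phases present.
Newton iteration, ψ₂⁰ = 0.56:
  ψ₂ = 0.560: g = 0.0488, g' = -0.489 → ψ₂ = 0.660
  ψ₂ = 0.660: g = 0.0040, g' = -0.414 → ψ₂ = 0.670
Converged at ψ₂ = 0.670.
  1: x = 0.043, y = 0.290
  2: x = 0.516, y = 0.454
  3: x = 0.441, y = 0.256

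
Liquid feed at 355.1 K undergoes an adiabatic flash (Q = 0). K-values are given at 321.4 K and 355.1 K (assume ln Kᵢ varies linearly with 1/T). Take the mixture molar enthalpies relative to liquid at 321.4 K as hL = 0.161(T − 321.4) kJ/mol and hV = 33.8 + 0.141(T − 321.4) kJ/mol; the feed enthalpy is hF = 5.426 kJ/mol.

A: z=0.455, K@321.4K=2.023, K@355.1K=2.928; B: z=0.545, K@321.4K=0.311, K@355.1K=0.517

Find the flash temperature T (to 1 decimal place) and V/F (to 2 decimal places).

Adiabatic flash: solve Rachford–Rice at each trial T, then check hF = ψ·hV(T) + (1−ψ)·hL(T).
  T = 321.4 K: K = (2.023, 0.311), RR gives ψ = 0.128, H_out = 4.314 kJ/mol
  T = 355.1 K: K = (2.928, 0.517), RR gives ψ = 0.659, H_out = 27.267 kJ/mol
  T = 338.2 K: K = (2.455, 0.406), RR gives ψ = 0.391, H_out = 15.794 kJ/mol
  T = 329.8 K: K = (2.234, 0.356), RR gives ψ = 0.265, H_out = 10.278 kJ/mol
  T = 325.6 K: K = (2.127, 0.333), RR gives ψ = 0.199, H_out = 7.384 kJ/mol
  T = 323.5 K: K = (2.075, 0.322), RR gives ψ = 0.164, H_out = 5.875 kJ/mol
Linear interpolation between T = 321.4 (H_out = 4.314) and T = 323.5 (H_out = 5.875) on hF = 5.426 gives T ≈ 322.9 K, at which ψ = 0.15.

T = 322.9 K, V/F = 0.15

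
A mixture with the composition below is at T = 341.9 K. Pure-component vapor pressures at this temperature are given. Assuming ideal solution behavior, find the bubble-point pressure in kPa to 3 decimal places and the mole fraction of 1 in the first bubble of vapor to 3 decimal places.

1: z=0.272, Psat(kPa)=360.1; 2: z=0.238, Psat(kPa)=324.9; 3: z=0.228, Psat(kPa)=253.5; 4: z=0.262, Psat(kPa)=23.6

Pbub = 239.255 kPa, y_1 = 0.409

At the bubble point ψ → 0, so ΣzᵢKᵢ = 1 with Kᵢ = Pᵢˢᵃᵗ/P ⇒ P = ΣzᵢPᵢˢᵃᵗ.
P = 0.272·360.1 + 0.238·324.9 + 0.228·253.5 + 0.262·23.6 = 239.255 kPa
yᵢ = zᵢPᵢˢᵃᵗ/P ⇒ y_1 = 0.272·360.1/239.255 = 0.409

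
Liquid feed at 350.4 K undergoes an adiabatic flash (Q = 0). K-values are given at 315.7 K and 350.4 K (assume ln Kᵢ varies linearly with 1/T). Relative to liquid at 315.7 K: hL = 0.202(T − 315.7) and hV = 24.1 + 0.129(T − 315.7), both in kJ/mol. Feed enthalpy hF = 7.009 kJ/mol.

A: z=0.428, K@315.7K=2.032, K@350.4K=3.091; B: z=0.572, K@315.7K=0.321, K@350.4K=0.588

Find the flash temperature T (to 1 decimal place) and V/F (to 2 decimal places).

Adiabatic flash: solve Rachford–Rice at each trial T, then check hF = ψ·hV(T) + (1−ψ)·hL(T).
  T = 315.7 K: K = (2.032, 0.321), RR gives ψ = 0.076, H_out = 1.833 kJ/mol
  T = 350.4 K: K = (3.091, 0.588), RR gives ψ = 0.765, H_out = 23.514 kJ/mol
  T = 333.0 K: K = (2.532, 0.441), RR gives ψ = 0.392, H_out = 12.453 kJ/mol
  T = 324.4 K: K = (2.276, 0.378), RR gives ψ = 0.240, H_out = 7.393 kJ/mol
  T = 320.0 K: K = (2.151, 0.348), RR gives ψ = 0.160, H_out = 4.674 kJ/mol
  T = 322.2 K: K = (2.213, 0.363), RR gives ψ = 0.201, H_out = 6.052 kJ/mol
Linear interpolation between T = 322.2 (H_out = 6.052) and T = 324.4 (H_out = 7.393) on hF = 7.009 gives T ≈ 323.8 K, at which ψ = 0.23.

T = 323.8 K, V/F = 0.23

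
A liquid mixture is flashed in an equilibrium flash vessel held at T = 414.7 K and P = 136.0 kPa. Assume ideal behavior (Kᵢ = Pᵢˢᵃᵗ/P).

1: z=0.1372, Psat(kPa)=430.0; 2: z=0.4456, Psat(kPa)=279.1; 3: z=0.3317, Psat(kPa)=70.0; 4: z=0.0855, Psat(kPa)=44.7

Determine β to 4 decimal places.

Raoult's law: Kᵢ = Pᵢˢᵃᵗ/P = Pᵢˢᵃᵗ/136.0.
  K_1 = 430.0/136.0 = 3.161765, K_2 = 279.1/136.0 = 2.052206, K_3 = 70.0/136.0 = 0.514706, K_4 = 44.7/136.0 = 0.328676
Let β = V/F and solve Σ zᵢ(Kᵢ−1)/(1+β(Kᵢ−1)) = 0.
Check two-phase: ΣzᵢKᵢ = 1.5471 > 1 and Σzᵢ/Kᵢ = 1.1651 > 1, so g(0) = 0.5471 > 0 and g(1) = -0.1651 < 0.
Iterate (Newton) starting at β = 0.38:
  β = 0.3800: g = 0.22335, g' = -0.6319 → β = 0.7335
  β = 0.7335: g = 0.01634, g' = -0.5909 → β = 0.7611
  β = 0.7611: g = -0.00014, g' = -0.6013 → β = 0.7609
Converged at β = 0.7609.

β = 0.7609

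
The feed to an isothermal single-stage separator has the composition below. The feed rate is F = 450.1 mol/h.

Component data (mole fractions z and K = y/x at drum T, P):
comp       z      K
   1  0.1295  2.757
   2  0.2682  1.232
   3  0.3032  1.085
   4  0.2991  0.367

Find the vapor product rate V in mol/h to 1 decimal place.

Material balance + equilibrium reduce to Σ zᵢ(Kᵢ−1)/(1+β(Kᵢ−1)) = 0.
Feasibility: ΣzᵢKᵢ = 1.1262, Σzᵢ/Kᵢ = 1.3591 — both > 1, two phases present.
Newton iteration, β⁰ = 0.39:
  β = 0.3900: g = -0.03437, g' = -0.3662 → β = 0.2962
Converged at β = 0.2962.
Then V = β·F = 0.2962·450.1 = 133.3 mol/h and L = F − V = 316.8 mol/h.

V = 133.3 mol/h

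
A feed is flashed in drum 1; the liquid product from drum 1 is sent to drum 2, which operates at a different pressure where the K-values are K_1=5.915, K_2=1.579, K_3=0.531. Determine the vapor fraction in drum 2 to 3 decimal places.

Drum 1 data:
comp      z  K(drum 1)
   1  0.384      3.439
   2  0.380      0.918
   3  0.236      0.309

V/F (drum 2) = 0.713

Drum 1:
Rachford–Rice: g(ψ₁) = Σ zᵢ(Kᵢ−1)/(1+ψ₁(Kᵢ−1)) = 0.
Feasibility: ΣzᵢKᵢ = 1.742, Σzᵢ/Kᵢ = 1.289 — both > 1, two phases present.
Iterate (Newton) starting at ψ₁ = 0.5:
  ψ₁ = 0.500: g = 0.1403, g' = -0.730 → ψ₁ = 0.692
  ψ₁ = 0.692: g = 0.0027, g' = -0.733 → ψ₁ = 0.696
Converged at ψ₁ = 0.696.
Drum-1 compositions:
  1: x = 0.142, y = 0.490
  2: x = 0.403, y = 0.370
  3: x = 0.455, y = 0.140
Drum-2 feed = drum-1 liquid: z₂ = (0.1424, 0.4030, 0.4546).
Drum 2:
Let ψ₂ = V/F and solve Σ zᵢ(Kᵢ−1)/(1+ψ₂(Kᵢ−1)) = 0.
Check two-phase: ΣzᵢKᵢ = 1.720 > 1 and Σzᵢ/Kᵢ = 1.135 > 1, so g(0) = 0.720 > 0 and g(1) = -0.135 < 0.
Newton–Raphson from ψ₂ = 0.5:
  ψ₂ = 0.500: g = 0.1048, g' = -0.540 → ψ₂ = 0.694
  ψ₂ = 0.694: g = 0.0089, g' = -0.465 → ψ₂ = 0.713
Converged at ψ₂ = 0.713.
  1: x = 0.032, y = 0.187
  2: x = 0.285, y = 0.450
  3: x = 0.683, y = 0.363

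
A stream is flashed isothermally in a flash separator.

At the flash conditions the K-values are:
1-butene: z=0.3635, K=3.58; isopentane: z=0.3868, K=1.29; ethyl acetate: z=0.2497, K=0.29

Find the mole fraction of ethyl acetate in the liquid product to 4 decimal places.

x_ethyl acetate = 0.5649

Let β = V/F and solve Σ zᵢ(Kᵢ−1)/(1+β(Kᵢ−1)) = 0.
Check two-phase: ΣzᵢKᵢ = 1.8727 > 1 and Σzᵢ/Kᵢ = 1.2624 > 1, so g(0) = 0.8727 > 0 and g(1) = -0.2624 < 0.
Newton iteration, β⁰ = 0.5:
  β = 0.5000: g = 0.23264, g' = -0.7888 → β = 0.7949
  β = 0.7949: g = -0.00845, g' = -0.9448 → β = 0.7860
  β = 0.7860: g = -0.00007, g' = -0.9300 → β = 0.7859
Converged at β = 0.7859.
Compositions from xᵢ = zᵢ/(1+β(Kᵢ−1)), yᵢ = Kᵢxᵢ:
  1-butene: x = 0.1201, y = 0.4298
  isopentane: x = 0.3150, y = 0.4064
  ethyl acetate: x = 0.5649, y = 0.1638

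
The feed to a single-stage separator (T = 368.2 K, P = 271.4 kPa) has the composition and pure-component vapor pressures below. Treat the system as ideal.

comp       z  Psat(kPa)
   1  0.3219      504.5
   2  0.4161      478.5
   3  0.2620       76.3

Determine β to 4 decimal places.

β = 0.7007

Raoult's law: Kᵢ = Pᵢˢᵃᵗ/P = Pᵢˢᵃᵗ/271.4.
  K_1 = 504.5/271.4 = 1.858880, K_2 = 478.5/271.4 = 1.763080, K_3 = 76.3/271.4 = 0.281135
Let β = V/F and solve Σ zᵢ(Kᵢ−1)/(1+β(Kᵢ−1)) = 0.
Check two-phase: ΣzᵢKᵢ = 1.4056 > 1 and Σzᵢ/Kᵢ = 1.3411 > 1, so g(0) = 0.4056 > 0 and g(1) = -0.3411 < 0.
Iterate (Newton) starting at β = 0.5:
  β = 0.5000: g = 0.12922, g' = -0.5731 → β = 0.7255
  β = 0.7255: g = -0.01890, g' = -0.7819 → β = 0.7013
  β = 0.7013: g = -0.00044, g' = -0.7459 → β = 0.7007
Converged at β = 0.7007.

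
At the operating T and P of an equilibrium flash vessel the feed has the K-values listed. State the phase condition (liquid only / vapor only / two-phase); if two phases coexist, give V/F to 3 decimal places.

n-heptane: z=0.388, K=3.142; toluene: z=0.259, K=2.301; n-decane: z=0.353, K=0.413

ΣzᵢKᵢ = 1.961; Σzᵢ/Kᵢ = 1.091.
Both exceed 1, so a two-phase solution exists.
Newton iteration, ψ⁰ = 0.5:
  ψ = 0.500: g = 0.3122, g' = -0.820 → ψ = 0.881
  ψ = 0.881: g = 0.0159, g' = -0.830 → ψ = 0.900
Converged at ψ = 0.900.

two-phase, V/F = 0.900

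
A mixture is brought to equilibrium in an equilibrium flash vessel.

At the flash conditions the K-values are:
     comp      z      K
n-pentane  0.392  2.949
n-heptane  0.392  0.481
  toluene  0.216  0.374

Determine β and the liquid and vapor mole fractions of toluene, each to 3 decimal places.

β = 0.390, x_toluene = 0.286, y_toluene = 0.107

Iterate (Newton) starting at β = 0.41:
  β = 0.410: g = -0.0157, g' = -0.784 → β = 0.390
Converged at β = 0.390.
Compositions from xᵢ = zᵢ/(1+β(Kᵢ−1)), yᵢ = Kᵢxᵢ:
  n-pentane: x = 0.223, y = 0.657
  n-heptane: x = 0.492, y = 0.236
  toluene: x = 0.286, y = 0.107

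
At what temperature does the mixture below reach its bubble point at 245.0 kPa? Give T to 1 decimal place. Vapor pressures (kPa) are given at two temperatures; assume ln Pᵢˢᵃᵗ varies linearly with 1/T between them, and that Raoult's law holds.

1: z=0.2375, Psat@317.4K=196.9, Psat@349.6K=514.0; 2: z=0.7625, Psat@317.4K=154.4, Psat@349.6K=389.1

Bubble-point temperature: ΣzᵢPᵢˢᵃᵗ(T) = P. Interpolate ln Pᵢˢᵃᵗ = aᵢ + bᵢ/T.
  T = 317.4 K: ΣzᵢPᵢˢᵃᵗ = 164.49 kPa
  T = 349.6 K: ΣzᵢPᵢˢᵃᵗ = 418.76 kPa
  T = 333.5 K: ΣzᵢPᵢˢᵃᵗ = 268.44 kPa
  T = 325.4 K: ΣzᵢPᵢˢᵃᵗ = 211.09 kPa
  T = 329.4 K: ΣzᵢPᵢˢᵃᵗ = 238.04 kPa
  T = 331.4 K: ΣzᵢPᵢˢᵃᵗ = 252.50 kPa
Interpolating between 329.4 K and 331.4 K gives T ≈ 330.4 K.

T = 330.4 K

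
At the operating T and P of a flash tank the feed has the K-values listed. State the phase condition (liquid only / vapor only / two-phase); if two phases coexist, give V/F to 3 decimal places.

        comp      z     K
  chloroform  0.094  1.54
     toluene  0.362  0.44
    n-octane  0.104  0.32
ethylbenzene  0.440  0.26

ΣzᵢKᵢ = 0.452; Σzᵢ/Kᵢ = 2.901.
Since ΣzᵢKᵢ < 1 the mixture is below its bubble point — single liquid phase.

liquid only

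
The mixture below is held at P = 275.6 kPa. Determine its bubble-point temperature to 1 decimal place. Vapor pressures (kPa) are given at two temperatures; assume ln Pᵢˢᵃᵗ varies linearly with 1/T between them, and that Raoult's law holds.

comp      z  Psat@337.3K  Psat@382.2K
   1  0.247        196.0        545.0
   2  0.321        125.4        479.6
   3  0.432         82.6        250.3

T = 367.0 K

Bubble-point temperature: ΣzᵢPᵢˢᵃᵗ(T) = P. Interpolate ln Pᵢˢᵃᵗ = aᵢ + bᵢ/T.
  T = 337.3 K: ΣzᵢPᵢˢᵃᵗ = 124.35 kPa
  T = 382.2 K: ΣzᵢPᵢˢᵃᵗ = 396.70 kPa
  T = 359.8 K: ΣzᵢPᵢˢᵃᵗ = 230.03 kPa
  T = 371.0 K: ΣzᵢPᵢˢᵃᵗ = 304.41 kPa
  T = 365.4 K: ΣzᵢPᵢˢᵃᵗ = 265.15 kPa
  T = 368.2 K: ΣzᵢPᵢˢᵃᵗ = 284.24 kPa
  T = 366.8 K: ΣzᵢPᵢˢᵃᵗ = 274.57 kPa
  T = 367.5 K: ΣzᵢPᵢˢᵃᵗ = 279.37 kPa
Interpolating between 366.8 K and 367.5 K gives T ≈ 367.0 K.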